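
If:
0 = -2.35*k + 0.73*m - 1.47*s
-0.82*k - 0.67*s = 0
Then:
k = -0.817073170731707*s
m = -0.616605412629469*s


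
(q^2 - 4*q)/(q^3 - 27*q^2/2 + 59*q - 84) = 2*q/(2*q^2 - 19*q + 42)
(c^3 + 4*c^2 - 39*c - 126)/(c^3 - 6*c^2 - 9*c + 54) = (c + 7)/(c - 3)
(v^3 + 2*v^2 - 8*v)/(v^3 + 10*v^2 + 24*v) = (v - 2)/(v + 6)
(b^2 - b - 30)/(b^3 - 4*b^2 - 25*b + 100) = (b - 6)/(b^2 - 9*b + 20)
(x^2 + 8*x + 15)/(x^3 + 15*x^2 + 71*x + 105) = 1/(x + 7)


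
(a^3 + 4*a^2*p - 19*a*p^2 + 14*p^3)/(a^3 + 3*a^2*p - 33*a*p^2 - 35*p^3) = (-a^2 + 3*a*p - 2*p^2)/(-a^2 + 4*a*p + 5*p^2)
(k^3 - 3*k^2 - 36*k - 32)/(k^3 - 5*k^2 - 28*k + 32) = (k + 1)/(k - 1)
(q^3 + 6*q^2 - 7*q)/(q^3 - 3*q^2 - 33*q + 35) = q*(q + 7)/(q^2 - 2*q - 35)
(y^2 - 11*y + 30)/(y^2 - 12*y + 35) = (y - 6)/(y - 7)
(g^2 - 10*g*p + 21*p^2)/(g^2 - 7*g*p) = (g - 3*p)/g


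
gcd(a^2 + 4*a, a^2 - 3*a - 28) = a + 4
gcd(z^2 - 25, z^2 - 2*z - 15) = z - 5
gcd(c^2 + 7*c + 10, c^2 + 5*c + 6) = c + 2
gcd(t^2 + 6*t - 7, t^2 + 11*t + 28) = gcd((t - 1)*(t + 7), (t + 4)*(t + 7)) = t + 7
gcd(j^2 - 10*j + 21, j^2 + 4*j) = 1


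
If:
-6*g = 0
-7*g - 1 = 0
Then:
No Solution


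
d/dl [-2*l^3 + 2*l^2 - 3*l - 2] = -6*l^2 + 4*l - 3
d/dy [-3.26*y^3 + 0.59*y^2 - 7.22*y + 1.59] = -9.78*y^2 + 1.18*y - 7.22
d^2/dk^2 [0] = 0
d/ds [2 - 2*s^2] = -4*s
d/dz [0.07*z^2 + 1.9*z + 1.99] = 0.14*z + 1.9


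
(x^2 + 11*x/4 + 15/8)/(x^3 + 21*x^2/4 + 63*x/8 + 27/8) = (4*x + 5)/(4*x^2 + 15*x + 9)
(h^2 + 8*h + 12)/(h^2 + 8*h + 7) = (h^2 + 8*h + 12)/(h^2 + 8*h + 7)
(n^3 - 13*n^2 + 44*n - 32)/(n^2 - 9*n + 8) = n - 4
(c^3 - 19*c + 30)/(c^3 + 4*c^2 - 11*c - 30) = (c - 2)/(c + 2)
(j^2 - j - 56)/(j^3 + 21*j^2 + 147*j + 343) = (j - 8)/(j^2 + 14*j + 49)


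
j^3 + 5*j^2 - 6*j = j*(j - 1)*(j + 6)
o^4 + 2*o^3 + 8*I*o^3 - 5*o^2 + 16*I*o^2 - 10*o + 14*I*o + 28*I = (o + 2)*(o - I)*(o + 2*I)*(o + 7*I)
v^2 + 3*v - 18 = (v - 3)*(v + 6)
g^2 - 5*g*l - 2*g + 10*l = (g - 2)*(g - 5*l)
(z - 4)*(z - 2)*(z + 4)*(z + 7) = z^4 + 5*z^3 - 30*z^2 - 80*z + 224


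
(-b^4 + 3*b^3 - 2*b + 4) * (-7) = 7*b^4 - 21*b^3 + 14*b - 28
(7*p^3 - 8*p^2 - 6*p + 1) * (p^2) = 7*p^5 - 8*p^4 - 6*p^3 + p^2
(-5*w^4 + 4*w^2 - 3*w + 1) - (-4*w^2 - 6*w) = -5*w^4 + 8*w^2 + 3*w + 1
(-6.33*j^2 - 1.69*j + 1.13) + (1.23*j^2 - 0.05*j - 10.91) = -5.1*j^2 - 1.74*j - 9.78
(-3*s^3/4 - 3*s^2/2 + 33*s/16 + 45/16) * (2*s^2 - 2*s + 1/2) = -3*s^5/2 - 3*s^4/2 + 27*s^3/4 + 3*s^2/4 - 147*s/32 + 45/32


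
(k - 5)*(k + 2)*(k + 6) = k^3 + 3*k^2 - 28*k - 60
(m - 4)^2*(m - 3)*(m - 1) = m^4 - 12*m^3 + 51*m^2 - 88*m + 48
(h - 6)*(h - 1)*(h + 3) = h^3 - 4*h^2 - 15*h + 18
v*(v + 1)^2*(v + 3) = v^4 + 5*v^3 + 7*v^2 + 3*v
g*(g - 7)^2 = g^3 - 14*g^2 + 49*g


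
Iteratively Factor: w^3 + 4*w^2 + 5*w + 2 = (w + 2)*(w^2 + 2*w + 1) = (w + 1)*(w + 2)*(w + 1)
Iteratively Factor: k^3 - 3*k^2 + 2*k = (k - 1)*(k^2 - 2*k) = (k - 2)*(k - 1)*(k)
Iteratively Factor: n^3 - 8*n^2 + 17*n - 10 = (n - 1)*(n^2 - 7*n + 10) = (n - 5)*(n - 1)*(n - 2)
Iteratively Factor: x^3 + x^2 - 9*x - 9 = (x - 3)*(x^2 + 4*x + 3) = (x - 3)*(x + 1)*(x + 3)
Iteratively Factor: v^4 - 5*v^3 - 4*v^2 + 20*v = (v + 2)*(v^3 - 7*v^2 + 10*v) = (v - 2)*(v + 2)*(v^2 - 5*v) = v*(v - 2)*(v + 2)*(v - 5)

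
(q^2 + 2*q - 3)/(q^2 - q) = (q + 3)/q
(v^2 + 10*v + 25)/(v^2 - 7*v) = (v^2 + 10*v + 25)/(v*(v - 7))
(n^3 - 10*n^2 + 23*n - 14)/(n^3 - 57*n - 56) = (-n^3 + 10*n^2 - 23*n + 14)/(-n^3 + 57*n + 56)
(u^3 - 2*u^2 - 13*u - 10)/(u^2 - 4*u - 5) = u + 2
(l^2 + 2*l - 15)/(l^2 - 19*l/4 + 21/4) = 4*(l + 5)/(4*l - 7)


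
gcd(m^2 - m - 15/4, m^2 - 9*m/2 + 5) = m - 5/2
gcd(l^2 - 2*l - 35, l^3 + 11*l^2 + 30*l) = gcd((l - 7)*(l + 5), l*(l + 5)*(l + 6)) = l + 5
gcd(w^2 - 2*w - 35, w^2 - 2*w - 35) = w^2 - 2*w - 35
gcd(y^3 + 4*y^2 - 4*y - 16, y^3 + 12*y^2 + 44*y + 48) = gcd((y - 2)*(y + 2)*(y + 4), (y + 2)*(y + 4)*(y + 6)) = y^2 + 6*y + 8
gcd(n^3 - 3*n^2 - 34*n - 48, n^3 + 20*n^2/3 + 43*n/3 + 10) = n^2 + 5*n + 6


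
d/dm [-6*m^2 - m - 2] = -12*m - 1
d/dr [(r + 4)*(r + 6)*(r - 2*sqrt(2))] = 3*r^2 - 4*sqrt(2)*r + 20*r - 20*sqrt(2) + 24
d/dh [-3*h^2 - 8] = -6*h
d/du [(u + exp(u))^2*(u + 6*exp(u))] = (u + exp(u))*((u + exp(u))*(6*exp(u) + 1) + 2*(u + 6*exp(u))*(exp(u) + 1))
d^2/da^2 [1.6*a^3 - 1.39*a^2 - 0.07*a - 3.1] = 9.6*a - 2.78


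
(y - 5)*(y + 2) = y^2 - 3*y - 10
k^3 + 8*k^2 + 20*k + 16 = (k + 2)^2*(k + 4)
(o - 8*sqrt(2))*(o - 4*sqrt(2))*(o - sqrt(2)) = o^3 - 13*sqrt(2)*o^2 + 88*o - 64*sqrt(2)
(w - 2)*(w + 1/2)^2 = w^3 - w^2 - 7*w/4 - 1/2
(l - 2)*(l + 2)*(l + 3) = l^3 + 3*l^2 - 4*l - 12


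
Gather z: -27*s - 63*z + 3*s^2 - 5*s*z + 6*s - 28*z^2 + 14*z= 3*s^2 - 21*s - 28*z^2 + z*(-5*s - 49)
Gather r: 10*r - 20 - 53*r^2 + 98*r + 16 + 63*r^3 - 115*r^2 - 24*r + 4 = 63*r^3 - 168*r^2 + 84*r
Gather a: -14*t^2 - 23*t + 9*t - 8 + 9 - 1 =-14*t^2 - 14*t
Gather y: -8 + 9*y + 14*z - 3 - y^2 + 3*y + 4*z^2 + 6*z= -y^2 + 12*y + 4*z^2 + 20*z - 11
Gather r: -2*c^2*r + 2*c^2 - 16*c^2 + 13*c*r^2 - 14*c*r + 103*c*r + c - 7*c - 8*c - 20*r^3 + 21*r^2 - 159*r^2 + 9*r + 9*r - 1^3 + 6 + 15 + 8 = -14*c^2 - 14*c - 20*r^3 + r^2*(13*c - 138) + r*(-2*c^2 + 89*c + 18) + 28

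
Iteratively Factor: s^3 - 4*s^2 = (s)*(s^2 - 4*s) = s^2*(s - 4)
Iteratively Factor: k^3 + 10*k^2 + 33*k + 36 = (k + 3)*(k^2 + 7*k + 12) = (k + 3)*(k + 4)*(k + 3)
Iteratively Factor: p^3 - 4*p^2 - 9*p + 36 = (p - 3)*(p^2 - p - 12) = (p - 3)*(p + 3)*(p - 4)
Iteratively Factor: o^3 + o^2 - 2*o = (o + 2)*(o^2 - o) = (o - 1)*(o + 2)*(o)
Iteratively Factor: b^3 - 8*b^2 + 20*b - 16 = (b - 2)*(b^2 - 6*b + 8) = (b - 4)*(b - 2)*(b - 2)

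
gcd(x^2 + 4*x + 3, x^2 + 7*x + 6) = x + 1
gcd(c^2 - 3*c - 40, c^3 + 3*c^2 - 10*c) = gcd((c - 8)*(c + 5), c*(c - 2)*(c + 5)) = c + 5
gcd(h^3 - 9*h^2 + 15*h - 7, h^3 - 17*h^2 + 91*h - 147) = h - 7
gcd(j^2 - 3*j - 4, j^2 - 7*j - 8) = j + 1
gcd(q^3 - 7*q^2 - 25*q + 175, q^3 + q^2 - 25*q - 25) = q^2 - 25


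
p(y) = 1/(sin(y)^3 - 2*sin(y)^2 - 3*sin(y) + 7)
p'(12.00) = 0.00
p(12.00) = 0.13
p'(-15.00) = 0.01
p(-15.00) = 0.13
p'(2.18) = -0.17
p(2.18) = 0.27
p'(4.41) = 0.02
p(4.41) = 0.14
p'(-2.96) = -0.04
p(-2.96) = 0.13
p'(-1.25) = -0.02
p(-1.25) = 0.14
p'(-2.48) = 0.01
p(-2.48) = 0.13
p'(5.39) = -0.02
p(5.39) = 0.13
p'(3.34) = -0.04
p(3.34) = 0.13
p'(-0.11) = 0.05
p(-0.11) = 0.14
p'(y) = (-3*sin(y)^2*cos(y) + 4*sin(y)*cos(y) + 3*cos(y))/(sin(y)^3 - 2*sin(y)^2 - 3*sin(y) + 7)^2 = (4*sin(y) + 3*cos(y)^2)*cos(y)/(sin(y)^3 - 2*sin(y)^2 - 3*sin(y) + 7)^2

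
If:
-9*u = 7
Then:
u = -7/9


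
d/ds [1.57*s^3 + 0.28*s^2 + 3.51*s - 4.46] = 4.71*s^2 + 0.56*s + 3.51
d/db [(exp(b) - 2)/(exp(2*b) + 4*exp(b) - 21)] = (-2*(exp(b) - 2)*(exp(b) + 2) + exp(2*b) + 4*exp(b) - 21)*exp(b)/(exp(2*b) + 4*exp(b) - 21)^2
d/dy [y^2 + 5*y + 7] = 2*y + 5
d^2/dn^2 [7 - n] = 0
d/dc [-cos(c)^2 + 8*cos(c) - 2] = 2*(cos(c) - 4)*sin(c)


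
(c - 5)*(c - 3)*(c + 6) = c^3 - 2*c^2 - 33*c + 90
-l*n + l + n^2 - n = (-l + n)*(n - 1)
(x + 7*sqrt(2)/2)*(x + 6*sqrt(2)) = x^2 + 19*sqrt(2)*x/2 + 42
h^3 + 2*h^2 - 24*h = h*(h - 4)*(h + 6)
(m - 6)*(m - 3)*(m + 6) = m^3 - 3*m^2 - 36*m + 108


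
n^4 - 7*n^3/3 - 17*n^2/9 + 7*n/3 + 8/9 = (n - 8/3)*(n - 1)*(n + 1/3)*(n + 1)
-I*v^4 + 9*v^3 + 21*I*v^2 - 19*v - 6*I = (v + I)^2*(v + 6*I)*(-I*v + 1)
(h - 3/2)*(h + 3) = h^2 + 3*h/2 - 9/2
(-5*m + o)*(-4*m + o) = 20*m^2 - 9*m*o + o^2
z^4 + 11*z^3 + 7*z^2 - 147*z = z*(z - 3)*(z + 7)^2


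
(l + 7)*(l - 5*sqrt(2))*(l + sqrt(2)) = l^3 - 4*sqrt(2)*l^2 + 7*l^2 - 28*sqrt(2)*l - 10*l - 70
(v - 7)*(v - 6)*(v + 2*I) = v^3 - 13*v^2 + 2*I*v^2 + 42*v - 26*I*v + 84*I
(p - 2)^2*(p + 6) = p^3 + 2*p^2 - 20*p + 24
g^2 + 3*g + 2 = (g + 1)*(g + 2)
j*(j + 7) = j^2 + 7*j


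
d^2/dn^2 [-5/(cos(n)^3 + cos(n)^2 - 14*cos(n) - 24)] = 5*((53*cos(n) - 8*cos(2*n) - 9*cos(3*n))*(cos(n)^3 + cos(n)^2 - 14*cos(n) - 24)/4 - 2*(3*cos(n)^2 + 2*cos(n) - 14)^2*sin(n)^2)/(cos(n)^3 + cos(n)^2 - 14*cos(n) - 24)^3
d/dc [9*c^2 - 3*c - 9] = 18*c - 3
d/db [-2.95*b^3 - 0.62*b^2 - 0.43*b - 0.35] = -8.85*b^2 - 1.24*b - 0.43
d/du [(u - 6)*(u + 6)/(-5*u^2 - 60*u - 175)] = 2*(-6*u^2 - 71*u - 216)/(5*(u^4 + 24*u^3 + 214*u^2 + 840*u + 1225))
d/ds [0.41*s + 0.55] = 0.410000000000000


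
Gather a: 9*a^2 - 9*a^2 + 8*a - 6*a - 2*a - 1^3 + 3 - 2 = 0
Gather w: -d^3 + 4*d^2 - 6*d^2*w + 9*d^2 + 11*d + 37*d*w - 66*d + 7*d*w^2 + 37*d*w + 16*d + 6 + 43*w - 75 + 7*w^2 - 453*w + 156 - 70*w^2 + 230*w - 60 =-d^3 + 13*d^2 - 39*d + w^2*(7*d - 63) + w*(-6*d^2 + 74*d - 180) + 27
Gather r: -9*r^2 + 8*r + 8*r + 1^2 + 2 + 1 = -9*r^2 + 16*r + 4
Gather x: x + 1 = x + 1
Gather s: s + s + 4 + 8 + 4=2*s + 16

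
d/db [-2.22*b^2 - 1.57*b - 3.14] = -4.44*b - 1.57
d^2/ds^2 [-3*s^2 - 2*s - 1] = -6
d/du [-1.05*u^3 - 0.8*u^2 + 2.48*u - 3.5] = -3.15*u^2 - 1.6*u + 2.48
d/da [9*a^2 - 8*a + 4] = 18*a - 8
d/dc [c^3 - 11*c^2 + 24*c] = 3*c^2 - 22*c + 24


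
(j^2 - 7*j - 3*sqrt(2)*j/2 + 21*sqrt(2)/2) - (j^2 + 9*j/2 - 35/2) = -23*j/2 - 3*sqrt(2)*j/2 + 21*sqrt(2)/2 + 35/2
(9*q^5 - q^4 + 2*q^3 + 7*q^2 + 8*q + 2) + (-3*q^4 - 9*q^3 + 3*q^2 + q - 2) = 9*q^5 - 4*q^4 - 7*q^3 + 10*q^2 + 9*q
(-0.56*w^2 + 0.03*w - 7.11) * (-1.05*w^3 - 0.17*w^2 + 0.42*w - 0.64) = 0.588*w^5 + 0.0637*w^4 + 7.2252*w^3 + 1.5797*w^2 - 3.0054*w + 4.5504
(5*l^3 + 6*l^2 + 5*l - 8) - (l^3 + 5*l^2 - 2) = 4*l^3 + l^2 + 5*l - 6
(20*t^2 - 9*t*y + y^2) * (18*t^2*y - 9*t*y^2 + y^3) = 360*t^4*y - 342*t^3*y^2 + 119*t^2*y^3 - 18*t*y^4 + y^5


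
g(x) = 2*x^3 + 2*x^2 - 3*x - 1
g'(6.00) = 237.00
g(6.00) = 485.00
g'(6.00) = 237.00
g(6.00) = 485.00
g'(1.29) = 12.14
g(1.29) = 2.75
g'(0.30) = -1.26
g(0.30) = -1.67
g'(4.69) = 147.74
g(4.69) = 235.25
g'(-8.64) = 410.34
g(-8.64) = -1115.73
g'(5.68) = 213.29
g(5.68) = 412.99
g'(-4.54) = 102.51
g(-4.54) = -133.31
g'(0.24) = -1.69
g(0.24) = -1.58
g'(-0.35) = -3.66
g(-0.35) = 0.21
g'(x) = 6*x^2 + 4*x - 3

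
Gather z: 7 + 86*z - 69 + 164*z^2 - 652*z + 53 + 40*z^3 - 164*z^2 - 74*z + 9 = 40*z^3 - 640*z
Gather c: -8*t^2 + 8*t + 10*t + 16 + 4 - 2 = -8*t^2 + 18*t + 18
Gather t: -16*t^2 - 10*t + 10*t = -16*t^2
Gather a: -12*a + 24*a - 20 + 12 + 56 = 12*a + 48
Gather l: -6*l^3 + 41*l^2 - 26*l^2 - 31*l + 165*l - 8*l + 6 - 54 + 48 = -6*l^3 + 15*l^2 + 126*l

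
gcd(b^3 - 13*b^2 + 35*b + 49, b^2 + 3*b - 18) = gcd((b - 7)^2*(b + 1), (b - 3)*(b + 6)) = 1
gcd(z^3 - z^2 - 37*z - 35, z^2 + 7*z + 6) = z + 1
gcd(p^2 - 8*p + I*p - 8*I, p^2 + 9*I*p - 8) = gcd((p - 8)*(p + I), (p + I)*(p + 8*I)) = p + I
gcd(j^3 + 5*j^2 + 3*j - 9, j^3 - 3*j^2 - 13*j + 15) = j^2 + 2*j - 3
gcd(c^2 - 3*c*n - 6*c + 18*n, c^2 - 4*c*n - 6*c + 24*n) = c - 6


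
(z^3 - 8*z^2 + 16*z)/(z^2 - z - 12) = z*(z - 4)/(z + 3)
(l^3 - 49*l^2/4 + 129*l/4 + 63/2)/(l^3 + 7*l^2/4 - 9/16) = 4*(l^2 - 13*l + 42)/(4*l^2 + 4*l - 3)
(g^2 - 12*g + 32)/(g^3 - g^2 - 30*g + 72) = (g - 8)/(g^2 + 3*g - 18)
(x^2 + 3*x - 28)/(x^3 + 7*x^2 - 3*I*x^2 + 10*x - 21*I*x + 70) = (x - 4)/(x^2 - 3*I*x + 10)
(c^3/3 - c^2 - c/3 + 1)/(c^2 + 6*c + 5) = (c^2 - 4*c + 3)/(3*(c + 5))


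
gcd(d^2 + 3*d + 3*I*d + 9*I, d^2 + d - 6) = d + 3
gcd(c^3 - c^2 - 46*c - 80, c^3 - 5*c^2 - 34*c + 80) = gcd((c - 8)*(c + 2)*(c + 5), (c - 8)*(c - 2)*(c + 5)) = c^2 - 3*c - 40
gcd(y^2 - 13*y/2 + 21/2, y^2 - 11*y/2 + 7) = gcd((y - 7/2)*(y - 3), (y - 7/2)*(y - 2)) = y - 7/2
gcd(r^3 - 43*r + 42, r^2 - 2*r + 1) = r - 1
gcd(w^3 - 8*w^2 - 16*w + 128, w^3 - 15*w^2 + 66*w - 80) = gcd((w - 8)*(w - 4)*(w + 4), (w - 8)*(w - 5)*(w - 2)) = w - 8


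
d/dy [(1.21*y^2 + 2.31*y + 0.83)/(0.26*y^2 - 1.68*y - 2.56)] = (-2.6334*y^2 - 6.6268*y - 4.5192)/(0.0676*y^4 - 0.8736*y^3 + 1.4912*y^2 + 8.6016*y + 6.5536)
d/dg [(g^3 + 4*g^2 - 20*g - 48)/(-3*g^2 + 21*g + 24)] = (-g^4 + 14*g^3 + 32*g^2 - 32*g + 176)/(3*(g^4 - 14*g^3 + 33*g^2 + 112*g + 64))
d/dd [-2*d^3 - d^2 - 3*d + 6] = -6*d^2 - 2*d - 3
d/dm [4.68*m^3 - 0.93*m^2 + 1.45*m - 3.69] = 14.04*m^2 - 1.86*m + 1.45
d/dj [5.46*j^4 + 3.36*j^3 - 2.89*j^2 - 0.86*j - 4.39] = 21.84*j^3 + 10.08*j^2 - 5.78*j - 0.86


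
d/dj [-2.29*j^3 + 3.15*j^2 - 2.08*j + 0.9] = -6.87*j^2 + 6.3*j - 2.08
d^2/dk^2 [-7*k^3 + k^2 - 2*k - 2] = 2 - 42*k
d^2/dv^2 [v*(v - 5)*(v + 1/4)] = 6*v - 19/2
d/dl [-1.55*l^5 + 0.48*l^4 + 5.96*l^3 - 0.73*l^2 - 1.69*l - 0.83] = -7.75*l^4 + 1.92*l^3 + 17.88*l^2 - 1.46*l - 1.69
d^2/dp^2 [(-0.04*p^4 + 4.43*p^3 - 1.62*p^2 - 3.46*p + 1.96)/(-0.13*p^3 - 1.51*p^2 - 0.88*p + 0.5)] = (3.46944695195361e-18*p^8 - 2.22044604925031e-16*p^7 + 1.96723*p^6 + 3.72610800000001*p^5 - 0.885012000000009*p^4 - 7.83251999999999*p^3 - 6.30672*p^2 - 7.362288*p - 2.140448)/(0.002197*p^9 + 0.076557*p^8 + 0.933855*p^7 + 4.454065*p^6 + 5.73258*p^5 - 0.255318*p^4 - 3.207428*p^3 - 0.0290999999999999*p^2 + 0.66*p - 0.125)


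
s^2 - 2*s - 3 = (s - 3)*(s + 1)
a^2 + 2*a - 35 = (a - 5)*(a + 7)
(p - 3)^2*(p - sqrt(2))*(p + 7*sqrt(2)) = p^4 - 6*p^3 + 6*sqrt(2)*p^3 - 36*sqrt(2)*p^2 - 5*p^2 + 54*sqrt(2)*p + 84*p - 126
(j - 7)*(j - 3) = j^2 - 10*j + 21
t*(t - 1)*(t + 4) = t^3 + 3*t^2 - 4*t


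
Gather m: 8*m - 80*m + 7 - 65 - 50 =-72*m - 108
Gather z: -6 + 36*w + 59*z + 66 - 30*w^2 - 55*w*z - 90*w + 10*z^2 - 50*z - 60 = -30*w^2 - 54*w + 10*z^2 + z*(9 - 55*w)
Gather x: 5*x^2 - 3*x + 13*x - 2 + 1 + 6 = 5*x^2 + 10*x + 5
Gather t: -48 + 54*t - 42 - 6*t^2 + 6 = -6*t^2 + 54*t - 84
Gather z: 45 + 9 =54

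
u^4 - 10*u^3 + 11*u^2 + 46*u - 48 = (u - 8)*(u - 3)*(u - 1)*(u + 2)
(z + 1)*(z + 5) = z^2 + 6*z + 5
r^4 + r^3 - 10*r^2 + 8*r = r*(r - 2)*(r - 1)*(r + 4)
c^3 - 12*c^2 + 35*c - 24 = (c - 8)*(c - 3)*(c - 1)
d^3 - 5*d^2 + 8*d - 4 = (d - 2)^2*(d - 1)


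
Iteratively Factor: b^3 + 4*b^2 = (b)*(b^2 + 4*b) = b^2*(b + 4)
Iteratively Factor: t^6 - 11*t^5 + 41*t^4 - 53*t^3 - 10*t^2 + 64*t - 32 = (t - 4)*(t^5 - 7*t^4 + 13*t^3 - t^2 - 14*t + 8) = (t - 4)*(t - 1)*(t^4 - 6*t^3 + 7*t^2 + 6*t - 8) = (t - 4)^2*(t - 1)*(t^3 - 2*t^2 - t + 2) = (t - 4)^2*(t - 2)*(t - 1)*(t^2 - 1) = (t - 4)^2*(t - 2)*(t - 1)^2*(t + 1)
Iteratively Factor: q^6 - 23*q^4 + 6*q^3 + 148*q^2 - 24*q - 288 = (q - 3)*(q^5 + 3*q^4 - 14*q^3 - 36*q^2 + 40*q + 96) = (q - 3)*(q + 2)*(q^4 + q^3 - 16*q^2 - 4*q + 48) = (q - 3)^2*(q + 2)*(q^3 + 4*q^2 - 4*q - 16) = (q - 3)^2*(q - 2)*(q + 2)*(q^2 + 6*q + 8) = (q - 3)^2*(q - 2)*(q + 2)*(q + 4)*(q + 2)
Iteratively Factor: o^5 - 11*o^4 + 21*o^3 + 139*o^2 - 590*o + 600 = (o - 3)*(o^4 - 8*o^3 - 3*o^2 + 130*o - 200) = (o - 3)*(o + 4)*(o^3 - 12*o^2 + 45*o - 50) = (o - 5)*(o - 3)*(o + 4)*(o^2 - 7*o + 10) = (o - 5)^2*(o - 3)*(o + 4)*(o - 2)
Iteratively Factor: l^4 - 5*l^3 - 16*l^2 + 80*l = (l - 5)*(l^3 - 16*l) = (l - 5)*(l + 4)*(l^2 - 4*l) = (l - 5)*(l - 4)*(l + 4)*(l)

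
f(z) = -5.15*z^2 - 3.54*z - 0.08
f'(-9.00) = 89.16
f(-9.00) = -385.37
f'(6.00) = -65.34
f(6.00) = -206.72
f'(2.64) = -30.73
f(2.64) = -45.32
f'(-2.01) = 17.16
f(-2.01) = -13.77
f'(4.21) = -46.90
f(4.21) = -106.26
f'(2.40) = -28.26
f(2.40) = -38.24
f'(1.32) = -17.14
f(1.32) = -13.73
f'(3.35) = -38.04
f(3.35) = -69.73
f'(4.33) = -48.14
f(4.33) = -111.97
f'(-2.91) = 26.43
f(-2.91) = -33.39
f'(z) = -10.3*z - 3.54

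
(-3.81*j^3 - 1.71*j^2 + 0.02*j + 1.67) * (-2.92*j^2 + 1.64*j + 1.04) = 11.1252*j^5 - 1.2552*j^4 - 6.8252*j^3 - 6.622*j^2 + 2.7596*j + 1.7368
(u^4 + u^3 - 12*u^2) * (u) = u^5 + u^4 - 12*u^3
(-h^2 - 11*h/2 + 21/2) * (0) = 0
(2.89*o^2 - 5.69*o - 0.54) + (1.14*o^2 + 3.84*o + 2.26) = 4.03*o^2 - 1.85*o + 1.72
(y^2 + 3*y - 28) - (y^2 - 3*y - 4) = 6*y - 24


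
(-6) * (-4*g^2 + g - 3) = 24*g^2 - 6*g + 18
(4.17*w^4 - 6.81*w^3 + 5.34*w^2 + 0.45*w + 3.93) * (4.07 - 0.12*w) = -0.5004*w^5 + 17.7891*w^4 - 28.3575*w^3 + 21.6798*w^2 + 1.3599*w + 15.9951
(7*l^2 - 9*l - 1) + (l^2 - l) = 8*l^2 - 10*l - 1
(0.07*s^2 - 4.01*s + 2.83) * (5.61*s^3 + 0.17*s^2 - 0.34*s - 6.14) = 0.3927*s^5 - 22.4842*s^4 + 15.1708*s^3 + 1.4147*s^2 + 23.6592*s - 17.3762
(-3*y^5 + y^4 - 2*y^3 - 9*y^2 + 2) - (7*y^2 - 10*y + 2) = -3*y^5 + y^4 - 2*y^3 - 16*y^2 + 10*y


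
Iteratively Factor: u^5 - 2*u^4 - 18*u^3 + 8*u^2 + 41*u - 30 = (u - 5)*(u^4 + 3*u^3 - 3*u^2 - 7*u + 6) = (u - 5)*(u + 3)*(u^3 - 3*u + 2) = (u - 5)*(u - 1)*(u + 3)*(u^2 + u - 2) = (u - 5)*(u - 1)*(u + 2)*(u + 3)*(u - 1)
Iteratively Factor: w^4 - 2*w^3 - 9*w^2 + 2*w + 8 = (w + 1)*(w^3 - 3*w^2 - 6*w + 8) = (w - 1)*(w + 1)*(w^2 - 2*w - 8) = (w - 4)*(w - 1)*(w + 1)*(w + 2)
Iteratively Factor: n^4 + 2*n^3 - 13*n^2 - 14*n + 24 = (n + 4)*(n^3 - 2*n^2 - 5*n + 6) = (n + 2)*(n + 4)*(n^2 - 4*n + 3) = (n - 1)*(n + 2)*(n + 4)*(n - 3)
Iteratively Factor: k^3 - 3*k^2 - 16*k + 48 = (k - 3)*(k^2 - 16) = (k - 3)*(k + 4)*(k - 4)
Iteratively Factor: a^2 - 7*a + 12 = (a - 3)*(a - 4)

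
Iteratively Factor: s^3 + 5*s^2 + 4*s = (s + 4)*(s^2 + s) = (s + 1)*(s + 4)*(s)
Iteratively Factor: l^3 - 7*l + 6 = (l + 3)*(l^2 - 3*l + 2) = (l - 1)*(l + 3)*(l - 2)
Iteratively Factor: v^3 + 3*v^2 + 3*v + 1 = (v + 1)*(v^2 + 2*v + 1) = (v + 1)^2*(v + 1)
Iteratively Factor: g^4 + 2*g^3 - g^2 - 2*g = (g + 2)*(g^3 - g) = (g - 1)*(g + 2)*(g^2 + g) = g*(g - 1)*(g + 2)*(g + 1)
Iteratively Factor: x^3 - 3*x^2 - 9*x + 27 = (x + 3)*(x^2 - 6*x + 9) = (x - 3)*(x + 3)*(x - 3)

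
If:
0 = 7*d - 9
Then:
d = 9/7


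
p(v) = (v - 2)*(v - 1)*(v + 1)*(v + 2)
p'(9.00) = 2826.00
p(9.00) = 6160.00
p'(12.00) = 6792.00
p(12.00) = 20020.00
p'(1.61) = 0.59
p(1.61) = -2.24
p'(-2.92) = -70.39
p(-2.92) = 34.07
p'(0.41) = -3.82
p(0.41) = 3.19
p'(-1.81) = -5.62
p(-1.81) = -1.65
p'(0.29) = -2.80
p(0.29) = 3.59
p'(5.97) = 791.40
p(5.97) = 1096.07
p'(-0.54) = 4.77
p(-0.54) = 2.63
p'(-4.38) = -292.31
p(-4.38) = 276.12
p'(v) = (v - 2)*(v - 1)*(v + 1) + (v - 2)*(v - 1)*(v + 2) + (v - 2)*(v + 1)*(v + 2) + (v - 1)*(v + 1)*(v + 2)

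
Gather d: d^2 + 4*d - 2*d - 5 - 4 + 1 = d^2 + 2*d - 8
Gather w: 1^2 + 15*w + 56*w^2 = 56*w^2 + 15*w + 1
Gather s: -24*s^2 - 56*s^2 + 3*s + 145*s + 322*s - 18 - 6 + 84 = -80*s^2 + 470*s + 60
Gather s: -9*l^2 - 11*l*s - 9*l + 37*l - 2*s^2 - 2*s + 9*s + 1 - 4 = -9*l^2 + 28*l - 2*s^2 + s*(7 - 11*l) - 3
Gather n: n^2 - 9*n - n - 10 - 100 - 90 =n^2 - 10*n - 200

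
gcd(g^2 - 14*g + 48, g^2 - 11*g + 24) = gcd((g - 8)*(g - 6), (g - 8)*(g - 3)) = g - 8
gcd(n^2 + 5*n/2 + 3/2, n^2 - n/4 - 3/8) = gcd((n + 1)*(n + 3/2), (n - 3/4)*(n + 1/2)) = 1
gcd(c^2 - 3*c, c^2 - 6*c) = c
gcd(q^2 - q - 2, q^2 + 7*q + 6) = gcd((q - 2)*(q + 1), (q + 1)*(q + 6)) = q + 1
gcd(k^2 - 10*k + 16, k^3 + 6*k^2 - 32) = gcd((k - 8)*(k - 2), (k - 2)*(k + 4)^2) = k - 2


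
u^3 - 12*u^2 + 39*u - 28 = (u - 7)*(u - 4)*(u - 1)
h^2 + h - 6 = (h - 2)*(h + 3)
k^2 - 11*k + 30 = (k - 6)*(k - 5)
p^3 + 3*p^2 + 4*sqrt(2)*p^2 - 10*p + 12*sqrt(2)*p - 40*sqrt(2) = (p - 2)*(p + 5)*(p + 4*sqrt(2))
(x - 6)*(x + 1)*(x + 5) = x^3 - 31*x - 30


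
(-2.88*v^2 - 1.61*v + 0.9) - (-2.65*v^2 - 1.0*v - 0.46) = -0.23*v^2 - 0.61*v + 1.36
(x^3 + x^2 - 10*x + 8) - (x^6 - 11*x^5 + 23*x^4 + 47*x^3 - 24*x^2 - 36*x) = -x^6 + 11*x^5 - 23*x^4 - 46*x^3 + 25*x^2 + 26*x + 8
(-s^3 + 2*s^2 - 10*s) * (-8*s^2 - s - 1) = 8*s^5 - 15*s^4 + 79*s^3 + 8*s^2 + 10*s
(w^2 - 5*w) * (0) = 0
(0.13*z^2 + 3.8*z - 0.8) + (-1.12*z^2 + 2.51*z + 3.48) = -0.99*z^2 + 6.31*z + 2.68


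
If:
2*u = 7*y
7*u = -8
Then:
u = -8/7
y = -16/49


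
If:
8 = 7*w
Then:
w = 8/7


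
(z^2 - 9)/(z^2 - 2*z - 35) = (9 - z^2)/(-z^2 + 2*z + 35)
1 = 1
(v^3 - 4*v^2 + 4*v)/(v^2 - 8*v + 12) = v*(v - 2)/(v - 6)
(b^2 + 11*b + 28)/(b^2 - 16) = (b + 7)/(b - 4)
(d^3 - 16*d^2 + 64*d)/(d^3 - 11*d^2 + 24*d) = (d - 8)/(d - 3)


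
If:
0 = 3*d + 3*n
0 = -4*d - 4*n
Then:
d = -n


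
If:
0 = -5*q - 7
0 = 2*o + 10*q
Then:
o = 7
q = -7/5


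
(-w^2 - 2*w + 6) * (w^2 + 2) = -w^4 - 2*w^3 + 4*w^2 - 4*w + 12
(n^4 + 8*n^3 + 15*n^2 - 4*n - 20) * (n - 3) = n^5 + 5*n^4 - 9*n^3 - 49*n^2 - 8*n + 60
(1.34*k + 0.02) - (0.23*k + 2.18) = 1.11*k - 2.16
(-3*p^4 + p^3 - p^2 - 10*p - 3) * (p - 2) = -3*p^5 + 7*p^4 - 3*p^3 - 8*p^2 + 17*p + 6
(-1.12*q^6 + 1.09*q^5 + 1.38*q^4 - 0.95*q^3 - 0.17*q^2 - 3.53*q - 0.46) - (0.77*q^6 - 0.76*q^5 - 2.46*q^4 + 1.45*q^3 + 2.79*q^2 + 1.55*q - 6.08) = -1.89*q^6 + 1.85*q^5 + 3.84*q^4 - 2.4*q^3 - 2.96*q^2 - 5.08*q + 5.62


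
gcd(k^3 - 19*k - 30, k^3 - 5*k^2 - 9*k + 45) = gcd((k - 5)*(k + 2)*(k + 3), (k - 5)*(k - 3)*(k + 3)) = k^2 - 2*k - 15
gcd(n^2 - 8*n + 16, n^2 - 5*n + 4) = n - 4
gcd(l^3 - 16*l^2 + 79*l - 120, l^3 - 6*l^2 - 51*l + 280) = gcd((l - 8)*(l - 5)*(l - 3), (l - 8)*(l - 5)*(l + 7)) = l^2 - 13*l + 40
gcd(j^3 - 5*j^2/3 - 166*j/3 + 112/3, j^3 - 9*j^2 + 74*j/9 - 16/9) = j^2 - 26*j/3 + 16/3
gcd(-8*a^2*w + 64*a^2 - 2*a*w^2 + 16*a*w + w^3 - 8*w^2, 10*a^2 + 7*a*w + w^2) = 2*a + w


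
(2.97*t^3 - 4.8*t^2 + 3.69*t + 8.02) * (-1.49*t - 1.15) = -4.4253*t^4 + 3.7365*t^3 + 0.0218999999999996*t^2 - 16.1933*t - 9.223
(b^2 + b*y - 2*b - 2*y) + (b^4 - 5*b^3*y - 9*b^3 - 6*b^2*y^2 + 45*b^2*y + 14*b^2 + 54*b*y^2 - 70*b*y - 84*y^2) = b^4 - 5*b^3*y - 9*b^3 - 6*b^2*y^2 + 45*b^2*y + 15*b^2 + 54*b*y^2 - 69*b*y - 2*b - 84*y^2 - 2*y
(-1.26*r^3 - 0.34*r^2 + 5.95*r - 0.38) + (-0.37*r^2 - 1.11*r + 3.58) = -1.26*r^3 - 0.71*r^2 + 4.84*r + 3.2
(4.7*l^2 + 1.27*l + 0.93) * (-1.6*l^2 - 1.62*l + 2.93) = -7.52*l^4 - 9.646*l^3 + 10.2256*l^2 + 2.2145*l + 2.7249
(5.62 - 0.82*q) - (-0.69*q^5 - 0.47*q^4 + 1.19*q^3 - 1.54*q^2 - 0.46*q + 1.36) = 0.69*q^5 + 0.47*q^4 - 1.19*q^3 + 1.54*q^2 - 0.36*q + 4.26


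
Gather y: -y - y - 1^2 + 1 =-2*y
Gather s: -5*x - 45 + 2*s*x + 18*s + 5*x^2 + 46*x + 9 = s*(2*x + 18) + 5*x^2 + 41*x - 36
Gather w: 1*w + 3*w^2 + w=3*w^2 + 2*w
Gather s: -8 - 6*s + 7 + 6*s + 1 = 0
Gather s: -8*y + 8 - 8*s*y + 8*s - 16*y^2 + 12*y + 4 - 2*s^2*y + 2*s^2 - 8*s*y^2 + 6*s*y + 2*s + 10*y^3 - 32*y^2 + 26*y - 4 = s^2*(2 - 2*y) + s*(-8*y^2 - 2*y + 10) + 10*y^3 - 48*y^2 + 30*y + 8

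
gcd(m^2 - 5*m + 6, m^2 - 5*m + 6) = m^2 - 5*m + 6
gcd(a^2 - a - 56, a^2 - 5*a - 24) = a - 8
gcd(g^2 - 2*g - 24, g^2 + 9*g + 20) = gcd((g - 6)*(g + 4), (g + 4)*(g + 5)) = g + 4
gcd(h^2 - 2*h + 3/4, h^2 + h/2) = 1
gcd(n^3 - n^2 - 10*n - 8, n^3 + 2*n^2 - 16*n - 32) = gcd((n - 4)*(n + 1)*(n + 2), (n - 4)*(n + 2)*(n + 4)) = n^2 - 2*n - 8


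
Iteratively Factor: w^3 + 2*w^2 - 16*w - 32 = (w + 4)*(w^2 - 2*w - 8) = (w - 4)*(w + 4)*(w + 2)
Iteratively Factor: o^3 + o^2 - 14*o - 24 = (o + 2)*(o^2 - o - 12) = (o - 4)*(o + 2)*(o + 3)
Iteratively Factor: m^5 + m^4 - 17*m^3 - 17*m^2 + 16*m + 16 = (m + 1)*(m^4 - 17*m^2 + 16) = (m + 1)*(m + 4)*(m^3 - 4*m^2 - m + 4) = (m + 1)^2*(m + 4)*(m^2 - 5*m + 4) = (m - 4)*(m + 1)^2*(m + 4)*(m - 1)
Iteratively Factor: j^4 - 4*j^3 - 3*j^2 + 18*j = (j + 2)*(j^3 - 6*j^2 + 9*j) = j*(j + 2)*(j^2 - 6*j + 9) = j*(j - 3)*(j + 2)*(j - 3)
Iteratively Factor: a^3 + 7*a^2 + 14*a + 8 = (a + 4)*(a^2 + 3*a + 2) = (a + 1)*(a + 4)*(a + 2)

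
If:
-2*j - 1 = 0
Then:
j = -1/2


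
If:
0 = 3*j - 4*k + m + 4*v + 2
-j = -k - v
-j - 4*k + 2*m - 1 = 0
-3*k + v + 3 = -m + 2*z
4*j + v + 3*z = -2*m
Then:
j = -25/33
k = -35/66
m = -31/33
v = -5/22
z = 113/66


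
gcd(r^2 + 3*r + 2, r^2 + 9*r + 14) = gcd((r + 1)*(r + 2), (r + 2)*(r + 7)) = r + 2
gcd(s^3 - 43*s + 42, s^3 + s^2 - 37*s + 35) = s^2 + 6*s - 7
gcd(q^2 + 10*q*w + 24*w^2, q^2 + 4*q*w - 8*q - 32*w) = q + 4*w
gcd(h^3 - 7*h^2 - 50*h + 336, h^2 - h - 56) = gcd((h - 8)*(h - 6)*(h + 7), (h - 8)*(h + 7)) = h^2 - h - 56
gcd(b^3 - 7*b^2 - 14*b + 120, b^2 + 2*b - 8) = b + 4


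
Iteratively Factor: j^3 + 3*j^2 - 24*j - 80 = (j - 5)*(j^2 + 8*j + 16) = (j - 5)*(j + 4)*(j + 4)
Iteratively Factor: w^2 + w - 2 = (w - 1)*(w + 2)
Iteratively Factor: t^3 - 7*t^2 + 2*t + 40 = (t - 4)*(t^2 - 3*t - 10) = (t - 5)*(t - 4)*(t + 2)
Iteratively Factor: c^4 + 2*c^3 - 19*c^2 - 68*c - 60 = (c + 2)*(c^3 - 19*c - 30) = (c + 2)^2*(c^2 - 2*c - 15) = (c - 5)*(c + 2)^2*(c + 3)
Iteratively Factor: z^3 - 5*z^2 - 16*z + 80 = (z - 4)*(z^2 - z - 20) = (z - 4)*(z + 4)*(z - 5)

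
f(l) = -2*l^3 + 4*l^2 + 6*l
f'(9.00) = -408.00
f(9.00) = -1080.00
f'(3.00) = -24.00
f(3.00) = 0.00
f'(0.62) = 8.65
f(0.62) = 4.78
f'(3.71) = -46.90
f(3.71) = -24.81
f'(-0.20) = 4.16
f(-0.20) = -1.02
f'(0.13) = 6.94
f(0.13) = 0.84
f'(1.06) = 7.74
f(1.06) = 8.47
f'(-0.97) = -7.41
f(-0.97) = -0.23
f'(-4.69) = -163.50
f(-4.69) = 266.17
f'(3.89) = -53.67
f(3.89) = -33.86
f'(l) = -6*l^2 + 8*l + 6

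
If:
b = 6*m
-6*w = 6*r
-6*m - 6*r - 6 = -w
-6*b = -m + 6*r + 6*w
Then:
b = 0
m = 0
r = -6/7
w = 6/7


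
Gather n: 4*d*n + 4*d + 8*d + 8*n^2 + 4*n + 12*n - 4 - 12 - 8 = 12*d + 8*n^2 + n*(4*d + 16) - 24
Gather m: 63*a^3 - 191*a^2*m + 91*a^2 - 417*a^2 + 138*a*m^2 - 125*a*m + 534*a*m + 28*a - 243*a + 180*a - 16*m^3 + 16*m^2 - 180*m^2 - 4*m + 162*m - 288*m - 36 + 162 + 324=63*a^3 - 326*a^2 - 35*a - 16*m^3 + m^2*(138*a - 164) + m*(-191*a^2 + 409*a - 130) + 450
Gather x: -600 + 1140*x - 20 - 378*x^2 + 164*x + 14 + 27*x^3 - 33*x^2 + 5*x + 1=27*x^3 - 411*x^2 + 1309*x - 605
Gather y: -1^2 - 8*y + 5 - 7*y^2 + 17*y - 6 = -7*y^2 + 9*y - 2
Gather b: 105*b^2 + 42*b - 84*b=105*b^2 - 42*b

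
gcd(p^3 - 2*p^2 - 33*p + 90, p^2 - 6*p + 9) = p - 3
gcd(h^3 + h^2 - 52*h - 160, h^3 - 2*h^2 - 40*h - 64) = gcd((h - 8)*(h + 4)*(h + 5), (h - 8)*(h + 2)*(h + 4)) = h^2 - 4*h - 32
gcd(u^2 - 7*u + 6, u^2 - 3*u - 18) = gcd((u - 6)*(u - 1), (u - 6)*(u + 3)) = u - 6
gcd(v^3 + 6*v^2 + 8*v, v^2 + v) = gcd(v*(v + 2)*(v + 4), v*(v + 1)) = v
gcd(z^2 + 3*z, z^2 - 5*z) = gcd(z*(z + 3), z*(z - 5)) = z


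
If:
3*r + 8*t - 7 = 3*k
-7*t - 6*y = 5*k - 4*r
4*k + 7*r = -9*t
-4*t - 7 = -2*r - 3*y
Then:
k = -1645/1112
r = 931/1112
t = 7/1112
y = 2975/1668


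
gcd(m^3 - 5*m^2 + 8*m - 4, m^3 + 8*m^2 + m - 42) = m - 2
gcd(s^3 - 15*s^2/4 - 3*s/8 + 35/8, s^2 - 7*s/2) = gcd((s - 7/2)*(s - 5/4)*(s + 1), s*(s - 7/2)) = s - 7/2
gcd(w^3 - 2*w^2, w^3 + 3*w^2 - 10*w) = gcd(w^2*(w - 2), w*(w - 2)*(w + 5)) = w^2 - 2*w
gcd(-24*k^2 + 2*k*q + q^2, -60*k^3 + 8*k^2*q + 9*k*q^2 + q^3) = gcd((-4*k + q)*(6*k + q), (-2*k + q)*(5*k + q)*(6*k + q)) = 6*k + q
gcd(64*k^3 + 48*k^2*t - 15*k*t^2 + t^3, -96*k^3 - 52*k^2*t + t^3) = -8*k + t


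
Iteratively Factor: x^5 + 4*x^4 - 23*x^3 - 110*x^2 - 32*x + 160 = (x + 4)*(x^4 - 23*x^2 - 18*x + 40) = (x + 2)*(x + 4)*(x^3 - 2*x^2 - 19*x + 20) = (x - 1)*(x + 2)*(x + 4)*(x^2 - x - 20) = (x - 5)*(x - 1)*(x + 2)*(x + 4)*(x + 4)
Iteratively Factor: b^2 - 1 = (b + 1)*(b - 1)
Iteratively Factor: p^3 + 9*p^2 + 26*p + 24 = (p + 2)*(p^2 + 7*p + 12) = (p + 2)*(p + 4)*(p + 3)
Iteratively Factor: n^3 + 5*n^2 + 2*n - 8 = (n + 4)*(n^2 + n - 2) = (n + 2)*(n + 4)*(n - 1)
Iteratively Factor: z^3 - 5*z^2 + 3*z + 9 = (z - 3)*(z^2 - 2*z - 3) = (z - 3)*(z + 1)*(z - 3)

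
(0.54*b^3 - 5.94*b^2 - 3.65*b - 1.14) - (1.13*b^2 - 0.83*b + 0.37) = 0.54*b^3 - 7.07*b^2 - 2.82*b - 1.51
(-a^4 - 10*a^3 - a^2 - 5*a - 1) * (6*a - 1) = -6*a^5 - 59*a^4 + 4*a^3 - 29*a^2 - a + 1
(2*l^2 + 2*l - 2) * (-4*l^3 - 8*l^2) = -8*l^5 - 24*l^4 - 8*l^3 + 16*l^2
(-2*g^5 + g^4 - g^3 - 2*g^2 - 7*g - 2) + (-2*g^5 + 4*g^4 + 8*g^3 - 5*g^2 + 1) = -4*g^5 + 5*g^4 + 7*g^3 - 7*g^2 - 7*g - 1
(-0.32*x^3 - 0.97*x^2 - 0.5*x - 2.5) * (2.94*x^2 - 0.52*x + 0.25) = -0.9408*x^5 - 2.6854*x^4 - 1.0456*x^3 - 7.3325*x^2 + 1.175*x - 0.625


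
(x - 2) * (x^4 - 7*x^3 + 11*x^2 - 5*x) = x^5 - 9*x^4 + 25*x^3 - 27*x^2 + 10*x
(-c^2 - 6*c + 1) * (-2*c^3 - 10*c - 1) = 2*c^5 + 12*c^4 + 8*c^3 + 61*c^2 - 4*c - 1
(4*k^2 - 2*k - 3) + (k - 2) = 4*k^2 - k - 5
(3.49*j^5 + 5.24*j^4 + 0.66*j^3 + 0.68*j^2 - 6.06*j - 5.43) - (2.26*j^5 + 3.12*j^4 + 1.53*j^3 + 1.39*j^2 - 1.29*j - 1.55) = 1.23*j^5 + 2.12*j^4 - 0.87*j^3 - 0.71*j^2 - 4.77*j - 3.88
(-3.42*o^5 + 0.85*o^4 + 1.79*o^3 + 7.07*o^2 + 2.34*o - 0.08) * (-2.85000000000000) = 9.747*o^5 - 2.4225*o^4 - 5.1015*o^3 - 20.1495*o^2 - 6.669*o + 0.228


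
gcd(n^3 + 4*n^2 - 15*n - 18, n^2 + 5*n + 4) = n + 1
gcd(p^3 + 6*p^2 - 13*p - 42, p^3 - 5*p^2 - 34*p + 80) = 1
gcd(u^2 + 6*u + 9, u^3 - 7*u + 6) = u + 3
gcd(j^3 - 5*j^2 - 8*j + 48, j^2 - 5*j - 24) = j + 3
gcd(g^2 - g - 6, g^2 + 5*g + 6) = g + 2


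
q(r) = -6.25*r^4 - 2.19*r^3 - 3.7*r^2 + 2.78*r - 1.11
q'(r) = -25.0*r^3 - 6.57*r^2 - 7.4*r + 2.78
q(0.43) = -0.99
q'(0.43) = -3.60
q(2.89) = -512.82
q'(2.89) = -676.92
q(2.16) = -170.49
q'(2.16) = -295.80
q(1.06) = -12.82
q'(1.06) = -42.22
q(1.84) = -93.80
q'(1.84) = -188.82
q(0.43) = -0.99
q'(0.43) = -3.60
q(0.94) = -8.46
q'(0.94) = -30.75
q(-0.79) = -6.97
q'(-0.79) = 16.85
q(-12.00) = -126382.95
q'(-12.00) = 42345.50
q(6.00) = -8690.67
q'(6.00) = -5678.14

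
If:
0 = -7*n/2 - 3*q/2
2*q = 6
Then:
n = -9/7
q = 3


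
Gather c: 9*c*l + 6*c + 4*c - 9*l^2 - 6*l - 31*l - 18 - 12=c*(9*l + 10) - 9*l^2 - 37*l - 30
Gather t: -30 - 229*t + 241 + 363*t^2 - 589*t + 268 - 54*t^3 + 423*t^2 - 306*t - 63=-54*t^3 + 786*t^2 - 1124*t + 416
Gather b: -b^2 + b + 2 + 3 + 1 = -b^2 + b + 6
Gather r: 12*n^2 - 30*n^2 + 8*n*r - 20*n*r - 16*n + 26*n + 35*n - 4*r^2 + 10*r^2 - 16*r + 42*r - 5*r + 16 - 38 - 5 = -18*n^2 + 45*n + 6*r^2 + r*(21 - 12*n) - 27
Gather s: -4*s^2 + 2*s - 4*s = -4*s^2 - 2*s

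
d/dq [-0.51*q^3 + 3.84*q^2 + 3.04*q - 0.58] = -1.53*q^2 + 7.68*q + 3.04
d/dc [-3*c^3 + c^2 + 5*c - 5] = -9*c^2 + 2*c + 5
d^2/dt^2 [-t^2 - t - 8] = -2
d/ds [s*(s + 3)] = 2*s + 3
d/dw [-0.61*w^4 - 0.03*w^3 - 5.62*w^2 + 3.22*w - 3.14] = -2.44*w^3 - 0.09*w^2 - 11.24*w + 3.22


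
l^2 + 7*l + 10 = (l + 2)*(l + 5)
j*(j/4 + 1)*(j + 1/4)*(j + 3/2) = j^4/4 + 23*j^3/16 + 59*j^2/32 + 3*j/8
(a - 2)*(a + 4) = a^2 + 2*a - 8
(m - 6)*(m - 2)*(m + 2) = m^3 - 6*m^2 - 4*m + 24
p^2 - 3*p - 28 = (p - 7)*(p + 4)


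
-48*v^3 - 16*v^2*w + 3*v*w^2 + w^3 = (-4*v + w)*(3*v + w)*(4*v + w)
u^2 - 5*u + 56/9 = (u - 8/3)*(u - 7/3)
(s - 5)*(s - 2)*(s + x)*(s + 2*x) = s^4 + 3*s^3*x - 7*s^3 + 2*s^2*x^2 - 21*s^2*x + 10*s^2 - 14*s*x^2 + 30*s*x + 20*x^2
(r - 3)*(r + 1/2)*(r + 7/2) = r^3 + r^2 - 41*r/4 - 21/4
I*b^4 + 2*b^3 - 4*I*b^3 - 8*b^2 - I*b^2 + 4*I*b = b*(b - 4)*(b - I)*(I*b + 1)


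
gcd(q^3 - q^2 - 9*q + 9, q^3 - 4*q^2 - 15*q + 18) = q^2 + 2*q - 3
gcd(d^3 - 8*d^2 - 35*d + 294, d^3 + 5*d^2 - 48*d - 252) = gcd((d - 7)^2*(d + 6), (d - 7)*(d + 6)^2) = d^2 - d - 42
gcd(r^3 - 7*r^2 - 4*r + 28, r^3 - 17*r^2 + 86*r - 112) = r^2 - 9*r + 14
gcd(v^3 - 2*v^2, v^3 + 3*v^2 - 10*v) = v^2 - 2*v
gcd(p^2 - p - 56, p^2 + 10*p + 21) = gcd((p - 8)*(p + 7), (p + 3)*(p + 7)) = p + 7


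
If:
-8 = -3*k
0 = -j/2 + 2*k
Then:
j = 32/3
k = 8/3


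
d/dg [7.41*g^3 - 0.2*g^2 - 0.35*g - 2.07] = 22.23*g^2 - 0.4*g - 0.35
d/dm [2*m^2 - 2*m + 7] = 4*m - 2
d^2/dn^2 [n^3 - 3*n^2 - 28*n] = 6*n - 6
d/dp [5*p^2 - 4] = 10*p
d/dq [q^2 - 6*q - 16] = 2*q - 6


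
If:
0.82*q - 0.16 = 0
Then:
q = 0.20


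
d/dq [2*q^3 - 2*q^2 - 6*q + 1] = 6*q^2 - 4*q - 6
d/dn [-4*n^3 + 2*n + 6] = 2 - 12*n^2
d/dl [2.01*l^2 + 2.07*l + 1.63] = 4.02*l + 2.07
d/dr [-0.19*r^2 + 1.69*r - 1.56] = 1.69 - 0.38*r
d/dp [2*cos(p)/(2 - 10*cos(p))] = -sin(p)/(5*cos(p) - 1)^2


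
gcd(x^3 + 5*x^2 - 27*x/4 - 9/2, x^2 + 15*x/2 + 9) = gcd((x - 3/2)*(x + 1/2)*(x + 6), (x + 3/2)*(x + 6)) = x + 6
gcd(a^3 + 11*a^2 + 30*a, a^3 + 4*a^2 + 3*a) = a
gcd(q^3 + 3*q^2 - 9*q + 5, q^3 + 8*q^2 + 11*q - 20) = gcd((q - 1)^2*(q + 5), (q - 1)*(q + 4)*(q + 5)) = q^2 + 4*q - 5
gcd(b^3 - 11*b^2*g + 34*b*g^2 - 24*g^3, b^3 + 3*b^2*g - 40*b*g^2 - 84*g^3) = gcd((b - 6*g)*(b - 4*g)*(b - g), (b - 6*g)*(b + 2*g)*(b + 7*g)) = b - 6*g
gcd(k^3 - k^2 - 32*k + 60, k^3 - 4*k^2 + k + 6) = k - 2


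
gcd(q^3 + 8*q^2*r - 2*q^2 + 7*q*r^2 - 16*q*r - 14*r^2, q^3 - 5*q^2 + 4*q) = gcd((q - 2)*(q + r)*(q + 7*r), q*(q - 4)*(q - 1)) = 1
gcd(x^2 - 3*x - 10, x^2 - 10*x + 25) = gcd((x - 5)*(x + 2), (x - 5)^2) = x - 5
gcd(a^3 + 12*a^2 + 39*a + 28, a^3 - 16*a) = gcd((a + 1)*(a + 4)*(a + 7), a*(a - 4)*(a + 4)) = a + 4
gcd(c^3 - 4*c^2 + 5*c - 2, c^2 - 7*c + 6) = c - 1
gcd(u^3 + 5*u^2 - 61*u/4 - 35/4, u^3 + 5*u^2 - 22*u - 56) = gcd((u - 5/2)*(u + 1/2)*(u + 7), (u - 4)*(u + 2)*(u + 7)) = u + 7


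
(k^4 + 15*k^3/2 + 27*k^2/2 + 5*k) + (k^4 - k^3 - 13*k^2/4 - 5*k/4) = 2*k^4 + 13*k^3/2 + 41*k^2/4 + 15*k/4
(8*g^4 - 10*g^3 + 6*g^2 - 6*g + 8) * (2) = 16*g^4 - 20*g^3 + 12*g^2 - 12*g + 16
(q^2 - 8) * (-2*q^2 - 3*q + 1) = -2*q^4 - 3*q^3 + 17*q^2 + 24*q - 8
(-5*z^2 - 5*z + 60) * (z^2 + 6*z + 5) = -5*z^4 - 35*z^3 + 5*z^2 + 335*z + 300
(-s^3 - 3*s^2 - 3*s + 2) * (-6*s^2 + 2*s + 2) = 6*s^5 + 16*s^4 + 10*s^3 - 24*s^2 - 2*s + 4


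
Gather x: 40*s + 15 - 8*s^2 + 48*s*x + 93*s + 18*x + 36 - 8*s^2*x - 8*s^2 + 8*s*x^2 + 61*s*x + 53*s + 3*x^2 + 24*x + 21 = -16*s^2 + 186*s + x^2*(8*s + 3) + x*(-8*s^2 + 109*s + 42) + 72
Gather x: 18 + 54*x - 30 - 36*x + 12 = 18*x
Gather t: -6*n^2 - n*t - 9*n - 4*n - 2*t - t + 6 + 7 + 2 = -6*n^2 - 13*n + t*(-n - 3) + 15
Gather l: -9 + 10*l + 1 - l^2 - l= -l^2 + 9*l - 8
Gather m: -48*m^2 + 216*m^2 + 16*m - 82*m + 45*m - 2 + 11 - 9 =168*m^2 - 21*m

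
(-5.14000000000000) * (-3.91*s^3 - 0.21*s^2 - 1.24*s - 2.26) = 20.0974*s^3 + 1.0794*s^2 + 6.3736*s + 11.6164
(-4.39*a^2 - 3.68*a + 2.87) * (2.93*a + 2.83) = -12.8627*a^3 - 23.2061*a^2 - 2.0053*a + 8.1221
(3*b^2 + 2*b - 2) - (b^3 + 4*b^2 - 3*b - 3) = -b^3 - b^2 + 5*b + 1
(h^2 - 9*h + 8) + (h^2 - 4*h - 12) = 2*h^2 - 13*h - 4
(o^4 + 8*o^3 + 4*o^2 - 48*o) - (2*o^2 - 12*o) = o^4 + 8*o^3 + 2*o^2 - 36*o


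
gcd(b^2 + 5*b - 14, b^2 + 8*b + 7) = b + 7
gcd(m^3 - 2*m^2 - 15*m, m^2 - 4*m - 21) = m + 3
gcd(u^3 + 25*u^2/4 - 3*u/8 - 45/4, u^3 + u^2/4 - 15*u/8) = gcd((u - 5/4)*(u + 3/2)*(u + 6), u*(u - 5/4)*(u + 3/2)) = u^2 + u/4 - 15/8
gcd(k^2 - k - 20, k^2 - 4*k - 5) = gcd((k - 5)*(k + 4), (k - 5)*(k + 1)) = k - 5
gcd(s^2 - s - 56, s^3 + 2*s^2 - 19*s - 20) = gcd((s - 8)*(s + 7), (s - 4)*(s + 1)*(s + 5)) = 1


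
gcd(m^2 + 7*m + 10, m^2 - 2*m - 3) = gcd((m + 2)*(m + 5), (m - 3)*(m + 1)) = 1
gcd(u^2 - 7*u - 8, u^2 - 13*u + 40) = u - 8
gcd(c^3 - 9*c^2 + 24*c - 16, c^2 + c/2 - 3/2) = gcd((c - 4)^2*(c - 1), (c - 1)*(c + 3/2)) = c - 1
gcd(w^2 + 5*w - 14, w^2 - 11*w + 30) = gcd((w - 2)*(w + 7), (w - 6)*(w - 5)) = 1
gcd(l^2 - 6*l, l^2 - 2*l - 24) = l - 6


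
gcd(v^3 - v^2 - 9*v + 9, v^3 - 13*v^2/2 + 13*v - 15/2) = v^2 - 4*v + 3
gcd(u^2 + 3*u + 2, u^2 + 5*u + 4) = u + 1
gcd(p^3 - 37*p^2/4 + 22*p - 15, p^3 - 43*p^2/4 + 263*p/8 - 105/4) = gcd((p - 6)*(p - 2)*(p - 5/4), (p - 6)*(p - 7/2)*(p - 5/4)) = p^2 - 29*p/4 + 15/2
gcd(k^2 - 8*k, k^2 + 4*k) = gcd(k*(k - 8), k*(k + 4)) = k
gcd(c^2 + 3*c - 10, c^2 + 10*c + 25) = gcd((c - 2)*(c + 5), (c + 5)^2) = c + 5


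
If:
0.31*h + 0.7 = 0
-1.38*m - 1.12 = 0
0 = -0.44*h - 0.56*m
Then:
No Solution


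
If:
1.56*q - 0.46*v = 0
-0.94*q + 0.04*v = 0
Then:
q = 0.00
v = 0.00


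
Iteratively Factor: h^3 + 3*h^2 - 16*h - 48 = (h + 3)*(h^2 - 16) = (h - 4)*(h + 3)*(h + 4)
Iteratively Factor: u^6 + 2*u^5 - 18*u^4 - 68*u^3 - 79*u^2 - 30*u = (u + 3)*(u^5 - u^4 - 15*u^3 - 23*u^2 - 10*u) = u*(u + 3)*(u^4 - u^3 - 15*u^2 - 23*u - 10) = u*(u + 1)*(u + 3)*(u^3 - 2*u^2 - 13*u - 10) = u*(u + 1)^2*(u + 3)*(u^2 - 3*u - 10) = u*(u + 1)^2*(u + 2)*(u + 3)*(u - 5)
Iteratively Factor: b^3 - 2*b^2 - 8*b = (b)*(b^2 - 2*b - 8) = b*(b + 2)*(b - 4)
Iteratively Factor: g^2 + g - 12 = (g + 4)*(g - 3)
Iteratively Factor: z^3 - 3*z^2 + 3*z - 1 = (z - 1)*(z^2 - 2*z + 1) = (z - 1)^2*(z - 1)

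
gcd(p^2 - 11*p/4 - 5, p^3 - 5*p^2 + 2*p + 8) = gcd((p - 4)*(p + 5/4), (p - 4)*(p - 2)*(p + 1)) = p - 4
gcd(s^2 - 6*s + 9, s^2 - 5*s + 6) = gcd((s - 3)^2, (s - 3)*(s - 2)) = s - 3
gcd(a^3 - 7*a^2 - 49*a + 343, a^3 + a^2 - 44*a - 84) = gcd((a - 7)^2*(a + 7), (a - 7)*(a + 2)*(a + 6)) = a - 7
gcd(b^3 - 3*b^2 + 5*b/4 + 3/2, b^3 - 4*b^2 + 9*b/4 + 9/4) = b^2 - b - 3/4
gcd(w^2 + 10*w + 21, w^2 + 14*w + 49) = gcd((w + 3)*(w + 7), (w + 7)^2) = w + 7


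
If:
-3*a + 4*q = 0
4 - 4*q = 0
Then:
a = 4/3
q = 1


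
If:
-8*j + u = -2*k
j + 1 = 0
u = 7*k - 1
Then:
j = -1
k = -7/9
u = -58/9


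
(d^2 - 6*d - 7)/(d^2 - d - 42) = (d + 1)/(d + 6)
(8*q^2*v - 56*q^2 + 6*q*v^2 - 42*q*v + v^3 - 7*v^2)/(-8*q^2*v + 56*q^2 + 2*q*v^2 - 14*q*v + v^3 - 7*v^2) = (-2*q - v)/(2*q - v)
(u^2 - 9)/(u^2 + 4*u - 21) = (u + 3)/(u + 7)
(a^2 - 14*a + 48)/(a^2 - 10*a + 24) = (a - 8)/(a - 4)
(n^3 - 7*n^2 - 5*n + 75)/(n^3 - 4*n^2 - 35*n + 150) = (n + 3)/(n + 6)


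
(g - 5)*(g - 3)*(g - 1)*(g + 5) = g^4 - 4*g^3 - 22*g^2 + 100*g - 75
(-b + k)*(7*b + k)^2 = -49*b^3 + 35*b^2*k + 13*b*k^2 + k^3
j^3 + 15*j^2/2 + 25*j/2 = j*(j + 5/2)*(j + 5)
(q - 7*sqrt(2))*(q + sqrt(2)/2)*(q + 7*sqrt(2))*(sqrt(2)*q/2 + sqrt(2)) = sqrt(2)*q^4/2 + q^3/2 + sqrt(2)*q^3 - 49*sqrt(2)*q^2 + q^2 - 98*sqrt(2)*q - 49*q - 98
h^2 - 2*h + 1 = (h - 1)^2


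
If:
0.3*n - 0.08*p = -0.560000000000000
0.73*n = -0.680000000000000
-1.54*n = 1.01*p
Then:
No Solution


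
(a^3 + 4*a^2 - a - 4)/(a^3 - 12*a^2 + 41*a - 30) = (a^2 + 5*a + 4)/(a^2 - 11*a + 30)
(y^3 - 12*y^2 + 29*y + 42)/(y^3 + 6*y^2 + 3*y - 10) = (y^3 - 12*y^2 + 29*y + 42)/(y^3 + 6*y^2 + 3*y - 10)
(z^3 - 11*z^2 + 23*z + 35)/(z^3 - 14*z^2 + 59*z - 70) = (z + 1)/(z - 2)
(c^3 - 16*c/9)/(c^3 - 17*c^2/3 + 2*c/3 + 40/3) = c*(3*c - 4)/(3*(c^2 - 7*c + 10))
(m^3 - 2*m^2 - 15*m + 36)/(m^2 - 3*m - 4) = (-m^3 + 2*m^2 + 15*m - 36)/(-m^2 + 3*m + 4)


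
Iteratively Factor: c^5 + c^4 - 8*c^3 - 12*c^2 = (c + 2)*(c^4 - c^3 - 6*c^2) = c*(c + 2)*(c^3 - c^2 - 6*c) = c^2*(c + 2)*(c^2 - c - 6) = c^2*(c + 2)^2*(c - 3)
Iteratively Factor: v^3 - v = (v)*(v^2 - 1) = v*(v - 1)*(v + 1)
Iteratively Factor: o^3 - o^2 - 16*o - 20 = (o + 2)*(o^2 - 3*o - 10) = (o + 2)^2*(o - 5)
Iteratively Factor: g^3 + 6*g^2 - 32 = (g + 4)*(g^2 + 2*g - 8) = (g + 4)^2*(g - 2)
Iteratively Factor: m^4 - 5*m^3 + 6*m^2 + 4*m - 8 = (m - 2)*(m^3 - 3*m^2 + 4) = (m - 2)^2*(m^2 - m - 2) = (m - 2)^3*(m + 1)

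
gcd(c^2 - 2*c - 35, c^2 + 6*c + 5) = c + 5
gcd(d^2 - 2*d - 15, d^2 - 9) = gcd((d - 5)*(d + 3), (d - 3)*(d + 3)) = d + 3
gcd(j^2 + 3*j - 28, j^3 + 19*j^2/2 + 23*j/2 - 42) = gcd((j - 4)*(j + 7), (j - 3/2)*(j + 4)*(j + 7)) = j + 7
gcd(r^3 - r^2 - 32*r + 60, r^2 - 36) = r + 6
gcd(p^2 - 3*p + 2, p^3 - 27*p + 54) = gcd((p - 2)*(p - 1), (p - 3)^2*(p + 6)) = 1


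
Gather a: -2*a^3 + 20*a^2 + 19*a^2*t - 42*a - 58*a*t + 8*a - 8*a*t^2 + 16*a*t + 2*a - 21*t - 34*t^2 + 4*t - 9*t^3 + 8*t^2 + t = -2*a^3 + a^2*(19*t + 20) + a*(-8*t^2 - 42*t - 32) - 9*t^3 - 26*t^2 - 16*t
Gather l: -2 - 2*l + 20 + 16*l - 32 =14*l - 14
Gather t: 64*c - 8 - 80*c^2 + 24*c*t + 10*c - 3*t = -80*c^2 + 74*c + t*(24*c - 3) - 8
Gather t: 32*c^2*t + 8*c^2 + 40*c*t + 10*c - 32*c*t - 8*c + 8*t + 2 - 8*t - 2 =8*c^2 + 2*c + t*(32*c^2 + 8*c)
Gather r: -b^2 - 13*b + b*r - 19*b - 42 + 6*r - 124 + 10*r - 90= -b^2 - 32*b + r*(b + 16) - 256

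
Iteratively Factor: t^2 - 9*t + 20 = (t - 4)*(t - 5)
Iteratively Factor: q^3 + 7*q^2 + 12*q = (q)*(q^2 + 7*q + 12) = q*(q + 3)*(q + 4)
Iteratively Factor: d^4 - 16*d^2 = (d)*(d^3 - 16*d) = d*(d + 4)*(d^2 - 4*d) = d*(d - 4)*(d + 4)*(d)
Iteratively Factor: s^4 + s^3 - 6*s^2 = (s)*(s^3 + s^2 - 6*s) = s*(s - 2)*(s^2 + 3*s) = s^2*(s - 2)*(s + 3)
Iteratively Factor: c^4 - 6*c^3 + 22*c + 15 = (c + 1)*(c^3 - 7*c^2 + 7*c + 15) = (c + 1)^2*(c^2 - 8*c + 15) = (c - 3)*(c + 1)^2*(c - 5)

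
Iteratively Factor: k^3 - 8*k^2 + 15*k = (k)*(k^2 - 8*k + 15) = k*(k - 5)*(k - 3)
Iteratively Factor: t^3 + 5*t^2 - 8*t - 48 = (t + 4)*(t^2 + t - 12) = (t - 3)*(t + 4)*(t + 4)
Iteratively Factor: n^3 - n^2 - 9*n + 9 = (n + 3)*(n^2 - 4*n + 3) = (n - 1)*(n + 3)*(n - 3)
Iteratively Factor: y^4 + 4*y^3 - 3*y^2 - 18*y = (y - 2)*(y^3 + 6*y^2 + 9*y) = (y - 2)*(y + 3)*(y^2 + 3*y) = y*(y - 2)*(y + 3)*(y + 3)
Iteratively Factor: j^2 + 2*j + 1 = (j + 1)*(j + 1)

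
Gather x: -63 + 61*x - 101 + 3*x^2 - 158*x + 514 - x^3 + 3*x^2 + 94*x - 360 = -x^3 + 6*x^2 - 3*x - 10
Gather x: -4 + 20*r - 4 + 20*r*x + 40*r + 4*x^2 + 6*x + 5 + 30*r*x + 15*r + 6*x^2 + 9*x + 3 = 75*r + 10*x^2 + x*(50*r + 15)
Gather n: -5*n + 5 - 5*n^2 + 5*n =5 - 5*n^2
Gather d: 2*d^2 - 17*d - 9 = 2*d^2 - 17*d - 9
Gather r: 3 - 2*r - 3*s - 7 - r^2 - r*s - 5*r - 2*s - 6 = -r^2 + r*(-s - 7) - 5*s - 10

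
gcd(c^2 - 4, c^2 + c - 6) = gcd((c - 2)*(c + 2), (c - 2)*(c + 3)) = c - 2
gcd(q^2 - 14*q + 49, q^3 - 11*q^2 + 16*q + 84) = q - 7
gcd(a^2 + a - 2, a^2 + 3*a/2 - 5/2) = a - 1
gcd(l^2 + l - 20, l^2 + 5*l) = l + 5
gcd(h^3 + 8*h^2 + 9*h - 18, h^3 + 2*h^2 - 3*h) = h^2 + 2*h - 3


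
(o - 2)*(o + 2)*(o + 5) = o^3 + 5*o^2 - 4*o - 20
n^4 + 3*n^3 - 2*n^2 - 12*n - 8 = (n - 2)*(n + 1)*(n + 2)^2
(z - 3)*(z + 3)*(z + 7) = z^3 + 7*z^2 - 9*z - 63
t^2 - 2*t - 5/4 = (t - 5/2)*(t + 1/2)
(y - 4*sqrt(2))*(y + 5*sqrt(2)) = y^2 + sqrt(2)*y - 40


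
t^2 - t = t*(t - 1)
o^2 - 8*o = o*(o - 8)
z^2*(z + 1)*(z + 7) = z^4 + 8*z^3 + 7*z^2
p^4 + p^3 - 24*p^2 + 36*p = p*(p - 3)*(p - 2)*(p + 6)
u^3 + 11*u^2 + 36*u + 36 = (u + 2)*(u + 3)*(u + 6)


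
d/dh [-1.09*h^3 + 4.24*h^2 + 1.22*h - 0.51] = -3.27*h^2 + 8.48*h + 1.22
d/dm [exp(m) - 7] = exp(m)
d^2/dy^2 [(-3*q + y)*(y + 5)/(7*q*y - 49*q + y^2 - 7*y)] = 2*(-(3*q - y)*(y + 5)*(7*q + 2*y - 7)^2 + ((3*q - y)*(y + 5) + (3*q - y)*(7*q + 2*y - 7) - (y + 5)*(7*q + 2*y - 7))*(7*q*y - 49*q + y^2 - 7*y) + (7*q*y - 49*q + y^2 - 7*y)^2)/(7*q*y - 49*q + y^2 - 7*y)^3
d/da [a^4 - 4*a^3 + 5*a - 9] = 4*a^3 - 12*a^2 + 5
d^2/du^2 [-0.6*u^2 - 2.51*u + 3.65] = -1.20000000000000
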